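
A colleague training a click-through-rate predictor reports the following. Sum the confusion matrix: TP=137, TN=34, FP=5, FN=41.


Total = TP + TN + FP + FN
= 137 + 34 + 5 + 41
= 217
(Predicted positive: 142, predicted negative: 75)

217


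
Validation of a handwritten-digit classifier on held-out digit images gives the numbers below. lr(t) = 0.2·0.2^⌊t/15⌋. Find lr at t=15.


n_drops = ⌊15/15⌋ = 1
lr = 0.2·0.2^1 = 0.2·0.2 = 0.04

0.04


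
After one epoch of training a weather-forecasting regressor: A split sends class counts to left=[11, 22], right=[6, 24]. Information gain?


Parent = [17, 46], H_parent = 0.8412
H_left = 0.9183 (n=33), H_right = 0.7219 (n=30)
H_children = (33/63)·0.9183 + (30/63)·0.7219 = 0.8248
IG = 0.8412 - 0.8248 = 0.0164

0.0164


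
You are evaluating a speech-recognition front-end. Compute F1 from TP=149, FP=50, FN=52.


Precision = 149/199 = 0.7487
Recall = 149/201 = 0.7413
F1 = 2·P·R/(P+R) = 2·TP/(2·TP+FP+FN) = 298/(298+50+52) = 298/400 = 0.745

0.745


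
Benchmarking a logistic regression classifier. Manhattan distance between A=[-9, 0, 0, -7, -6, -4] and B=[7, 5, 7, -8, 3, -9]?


d = |-9-7| + |0-5| + |0-7| + |-7+ 8| + |-6-3| + |-4+ 9|
  = 16 + 5 + 7 + 1 + 9 + 5
  = 43

43


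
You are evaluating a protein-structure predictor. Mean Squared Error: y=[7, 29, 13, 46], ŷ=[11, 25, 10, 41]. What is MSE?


Squared errors: (7-11)²=16, (29-25)²=16, (13-10)²=9, (46-41)²=25
Sum = 66
MSE = 66/4 = 33/2

33/2


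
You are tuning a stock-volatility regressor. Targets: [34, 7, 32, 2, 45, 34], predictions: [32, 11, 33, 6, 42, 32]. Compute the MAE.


Absolute errors: |34-32|=2, |7-11|=4, |32-33|=1, |2-6|=4, |45-42|=3, |34-32|=2
Sum = 16
MAE = 16/6 = 8/3

8/3


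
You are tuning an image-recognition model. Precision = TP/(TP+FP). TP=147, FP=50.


Precision = TP/(TP+FP)
= 147/(147+50)
= 147/197 = 74.62%

74.62%


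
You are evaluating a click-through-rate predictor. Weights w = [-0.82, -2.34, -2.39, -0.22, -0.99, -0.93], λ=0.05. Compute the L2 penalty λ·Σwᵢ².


‖w‖₂² = (-0.82)² + (-2.34)² + (-2.39)² + (-0.22)² + (-0.99)² + (-0.93)²
     = 0.6724 + 5.4756 + 5.7121 + 0.0484 + 0.9801 + 0.8649
     = 13.7535
λ·‖w‖₂² = 0.05·13.7535 = 0.687675

0.687675


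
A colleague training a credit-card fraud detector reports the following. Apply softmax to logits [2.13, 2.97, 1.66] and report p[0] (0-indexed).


Exponentials: e^2.13=8.4149, e^2.97=19.4919, e^1.66=5.2593
Sum = 33.1661
Softmax = [0.2537, 0.5877, 0.1586]
p[0] = 8.4149/33.1661 = 0.2537

0.2537


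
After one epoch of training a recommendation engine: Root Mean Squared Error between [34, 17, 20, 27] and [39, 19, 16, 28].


MSE = 46/4 = 11.5
RMSE = √(46/4) = 3.3912

3.3912


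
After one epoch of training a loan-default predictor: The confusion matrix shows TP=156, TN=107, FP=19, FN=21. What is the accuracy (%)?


Accuracy = (TP+TN)/(TP+TN+FP+FN)
= (156+107)/(303)
= 263/303 = 86.8%

86.8%


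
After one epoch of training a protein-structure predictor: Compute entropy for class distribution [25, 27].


Probabilities: [25/52, 27/52] ≈ [0.4808, 0.5192]
H = -((25/52)·log₂(25/52) + (27/52)·log₂(27/52))
  = 0.9989 bits

0.9989 bits


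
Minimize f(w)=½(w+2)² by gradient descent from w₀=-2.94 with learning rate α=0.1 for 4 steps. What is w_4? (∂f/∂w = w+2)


step 1: grad = -2.94+2 = -0.94; w = -2.94 - 0.1·(-0.94) = -2.846
step 2: grad = -2.846+2 = -0.846; w = -2.846 - 0.1·(-0.846) = -2.7614
step 3: grad = -2.7614+2 = -0.7614; w = -2.7614 - 0.1·(-0.7614) = -2.68526
step 4: grad = -2.68526+2 = -0.68526; w = -2.68526 - 0.1·(-0.68526) = -2.616734

-2.616734


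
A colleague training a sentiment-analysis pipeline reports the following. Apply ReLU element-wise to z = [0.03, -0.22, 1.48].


ReLU(0.03) = max(0, 0.03) = 0.03
ReLU(-0.22) = max(0, -0.22) = 0.0
ReLU(1.48) = max(0, 1.48) = 1.48
result = [0.03, 0.0, 1.48]

[0.03, 0.0, 1.48]


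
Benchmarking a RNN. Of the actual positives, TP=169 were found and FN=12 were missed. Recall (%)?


Recall = TP/(TP+FN)
= 169/(169+12)
= 169/181 = 93.37%

93.37%


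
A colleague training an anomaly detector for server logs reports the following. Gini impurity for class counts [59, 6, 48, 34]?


Probabilities: [59/147, 6/147, 48/147, 34/147] ≈ [0.4014, 0.0408, 0.3265, 0.2313]
Σpᵢ² = (3481 + 36 + 2304 + 1156)/147² = 6977/21609
Gini = 1 - Σpᵢ² = 1 - 6977/21609 = 0.6771

0.6771


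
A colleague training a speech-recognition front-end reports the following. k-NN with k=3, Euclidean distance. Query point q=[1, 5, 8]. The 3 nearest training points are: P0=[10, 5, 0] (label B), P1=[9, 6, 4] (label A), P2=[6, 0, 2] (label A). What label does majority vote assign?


d(q,P0) = 12.0416  (label B)
d(q,P1) = 9.0  (label A)
d(q,P2) = 9.2736  (label A)
Votes: A=2, B=1
Majority → A

A


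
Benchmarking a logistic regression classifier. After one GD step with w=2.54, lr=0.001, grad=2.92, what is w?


w_new = w - α·∇
= 2.54 - 0.001·2.92
= 2.54 - 0.00292
= 2.53708

2.53708


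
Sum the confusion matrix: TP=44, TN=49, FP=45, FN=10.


Total = TP + TN + FP + FN
= 44 + 49 + 45 + 10
= 148
(Predicted positive: 89, predicted negative: 59)

148


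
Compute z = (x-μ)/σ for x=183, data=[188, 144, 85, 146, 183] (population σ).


μ = 149.2, σ = 36.8966
z = (183 - 149.2)/36.8966 = 0.9161

0.9161


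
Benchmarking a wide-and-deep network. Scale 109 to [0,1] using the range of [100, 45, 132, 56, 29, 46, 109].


min=29, max=132
(109-29)/(132-29) = 80/103 = 0.7767

0.7767


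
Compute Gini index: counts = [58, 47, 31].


Probabilities: [58/136, 47/136, 31/136] ≈ [0.4265, 0.3456, 0.2279]
Σpᵢ² = (3364 + 2209 + 961)/136² = 6534/18496
Gini = 1 - Σpᵢ² = 1 - 6534/18496 = 0.6467

0.6467


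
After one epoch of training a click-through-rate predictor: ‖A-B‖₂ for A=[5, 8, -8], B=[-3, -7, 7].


d = √((5+ 3)² + (8+ 7)² + (-8-7)²)
  = √(64 + 225 + 225)
  = √514 = 22.6716

22.6716


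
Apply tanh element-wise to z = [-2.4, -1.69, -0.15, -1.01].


tanh(-2.4) = -0.9837
tanh(-1.69) = -0.9341
tanh(-0.15) = -0.1489
tanh(-1.01) = -0.7658
result = [-0.9837, -0.9341, -0.1489, -0.7658]

[-0.9837, -0.9341, -0.1489, -0.7658]


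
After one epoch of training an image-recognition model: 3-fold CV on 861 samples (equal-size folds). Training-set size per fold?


Fold size = 861/3 = 287
Training per fold = 861 - 287 = 574

574


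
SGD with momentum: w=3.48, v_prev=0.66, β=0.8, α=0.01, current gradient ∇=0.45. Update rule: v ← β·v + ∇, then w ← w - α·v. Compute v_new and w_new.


v_new = 0.8·0.66 + 0.45 = 0.528 + 0.45 = 0.978
w_new = 3.48 - 0.01·0.978 = 3.48 - 0.00978 = 3.47022

v_new=0.978, w_new=3.47022


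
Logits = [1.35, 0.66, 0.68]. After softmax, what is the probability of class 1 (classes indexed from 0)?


Exponentials: e^1.35=3.8574, e^0.66=1.9348, e^0.68=1.9739
Sum = 7.7661
Softmax = [0.4967, 0.2491, 0.2542]
p[1] = 1.9348/7.7661 = 0.2491

0.2491


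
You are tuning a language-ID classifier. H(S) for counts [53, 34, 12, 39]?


Probabilities: [53/138, 34/138, 12/138, 39/138] ≈ [0.3841, 0.2464, 0.087, 0.2826]
H = -((53/138)·log₂(53/138) + (34/138)·log₂(34/138) + (12/138)·log₂(12/138) + (39/138)·log₂(39/138))
  = 1.8498 bits

1.8498 bits


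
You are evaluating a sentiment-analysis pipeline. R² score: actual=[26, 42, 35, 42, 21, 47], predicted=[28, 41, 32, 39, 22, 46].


ȳ = 35.5
SS_res = Σ(y-ŷ)² = 25
SS_tot = Σ(y-ȳ)² = 517.5
R² = 1 - SS_res/SS_tot = 1 - 0.0483 = 0.9517

0.9517


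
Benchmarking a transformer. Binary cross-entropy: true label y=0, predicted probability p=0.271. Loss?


BCE = -[y·ln(p) + (1-y)·ln(1-p)]
= -0 - 1·ln(1-0.271)
= -ln(0.729) = 0.3161

0.3161


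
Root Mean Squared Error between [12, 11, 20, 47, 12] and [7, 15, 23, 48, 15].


MSE = 60/5 = 12
RMSE = √(60/5) = 3.4641

3.4641


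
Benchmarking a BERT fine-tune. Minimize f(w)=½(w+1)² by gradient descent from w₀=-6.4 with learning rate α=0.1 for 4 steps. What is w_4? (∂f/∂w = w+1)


step 1: grad = -6.4+1 = -5.4; w = -6.4 - 0.1·(-5.4) = -5.86
step 2: grad = -5.86+1 = -4.86; w = -5.86 - 0.1·(-4.86) = -5.374
step 3: grad = -5.374+1 = -4.374; w = -5.374 - 0.1·(-4.374) = -4.9366
step 4: grad = -4.9366+1 = -3.9366; w = -4.9366 - 0.1·(-3.9366) = -4.54294

-4.54294


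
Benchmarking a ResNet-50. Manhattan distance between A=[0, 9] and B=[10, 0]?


d = |0-10| + |9-0|
  = 10 + 9
  = 19

19


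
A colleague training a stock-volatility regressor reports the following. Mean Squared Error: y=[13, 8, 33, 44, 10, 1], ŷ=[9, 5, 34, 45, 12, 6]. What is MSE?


Squared errors: (13-9)²=16, (8-5)²=9, (33-34)²=1, (44-45)²=1, (10-12)²=4, (1-6)²=25
Sum = 56
MSE = 56/6 = 28/3

28/3


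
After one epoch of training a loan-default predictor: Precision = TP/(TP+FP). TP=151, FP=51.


Precision = TP/(TP+FP)
= 151/(151+51)
= 151/202 = 74.75%

74.75%


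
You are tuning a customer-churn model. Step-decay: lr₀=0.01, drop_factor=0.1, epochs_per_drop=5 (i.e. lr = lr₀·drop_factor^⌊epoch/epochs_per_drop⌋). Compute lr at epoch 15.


n_drops = ⌊15/5⌋ = 3
lr = 0.01·0.1^3 = 0.01·0.001 = 0.00001

0.00001


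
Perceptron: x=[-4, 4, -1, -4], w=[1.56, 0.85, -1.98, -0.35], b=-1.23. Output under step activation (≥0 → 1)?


z = (-4)·(1.56) + (4)·(0.85) + (-1)·(-1.98) + (-4)·(-0.35) - 1.23
  = -0.69
step(z) = 0 (z<0)

0


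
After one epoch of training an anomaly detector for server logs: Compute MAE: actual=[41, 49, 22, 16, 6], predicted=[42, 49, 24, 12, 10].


Absolute errors: |41-42|=1, |49-49|=0, |22-24|=2, |16-12|=4, |6-10|=4
Sum = 11
MAE = 11/5 = 11/5

11/5


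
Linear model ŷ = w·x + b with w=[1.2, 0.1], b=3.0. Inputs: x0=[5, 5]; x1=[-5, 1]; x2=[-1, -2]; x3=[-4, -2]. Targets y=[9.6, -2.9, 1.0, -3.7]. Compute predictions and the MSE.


ŷ0 = (1.2)·(5) + (0.1)·(5) + 3.0 = 9.5
ŷ1 = (1.2)·(-5) + (0.1)·(1) + 3.0 = -2.9
ŷ2 = (1.2)·(-1) + (0.1)·(-2) + 3.0 = 1.6
ŷ3 = (1.2)·(-4) + (0.1)·(-2) + 3.0 = -2.0
errors² = [0.01, 0.0, 0.36, 2.89]
MSE = 3.2600/4 = 0.815

0.815


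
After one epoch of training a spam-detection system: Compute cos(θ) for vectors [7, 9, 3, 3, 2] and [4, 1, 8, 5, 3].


A·B = 7·4 + 9·1 + 3·8 + 3·5 + 2·3 = 82
‖A‖ = √152 = 12.3288, ‖B‖ = √115 = 10.7238
cos = 82/(√152·√115) = 82/√17480 = 0.6202

0.6202


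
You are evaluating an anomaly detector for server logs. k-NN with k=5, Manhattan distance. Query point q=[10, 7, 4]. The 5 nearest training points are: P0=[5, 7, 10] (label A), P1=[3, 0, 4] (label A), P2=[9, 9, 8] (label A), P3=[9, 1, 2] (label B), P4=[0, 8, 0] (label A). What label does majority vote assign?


d(q,P0) = 11  (label A)
d(q,P1) = 14  (label A)
d(q,P2) = 7  (label A)
d(q,P3) = 9  (label B)
d(q,P4) = 15  (label A)
Votes: A=4, B=1
Majority → A

A


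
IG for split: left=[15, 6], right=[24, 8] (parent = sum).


Parent = [39, 14], H_parent = 0.8329
H_left = 0.8631 (n=21), H_right = 0.8113 (n=32)
H_children = (21/53)·0.8631 + (32/53)·0.8113 = 0.8318
IG = 0.8329 - 0.8318 = 0.0011

0.0011


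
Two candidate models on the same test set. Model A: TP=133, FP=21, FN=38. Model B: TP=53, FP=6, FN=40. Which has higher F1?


Model A: P=133/154=0.8636, R=133/171=0.7778, F1=2PR/(P+R)=2TP/(2TP+FP+FN)=266/325=0.8185
Model B: P=53/59=0.8983, R=53/93=0.5699, F1=2PR/(P+R)=2TP/(2TP+FP+FN)=106/152=0.6974
0.8185 > 0.6974 → Model A

Model A


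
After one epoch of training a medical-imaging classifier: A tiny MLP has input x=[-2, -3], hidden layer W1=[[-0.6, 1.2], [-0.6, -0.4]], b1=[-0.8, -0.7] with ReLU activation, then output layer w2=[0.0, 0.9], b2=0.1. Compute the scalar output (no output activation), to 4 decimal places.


z1[0] = (-0.6)·(-2) + (1.2)·(-3) - 0.8 = -3.2
z1[1] = (-0.6)·(-2) + (-0.4)·(-3) - 0.7 = 1.7
h = ReLU(z1) = [0.0, 1.7]
output = (0.0)·(0.0) + (0.9)·(1.7) + 0.1 = 1.63

1.63


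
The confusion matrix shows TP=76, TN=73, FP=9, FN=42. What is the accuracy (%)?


Accuracy = (TP+TN)/(TP+TN+FP+FN)
= (76+73)/(200)
= 149/200 = 74.5%

74.5%


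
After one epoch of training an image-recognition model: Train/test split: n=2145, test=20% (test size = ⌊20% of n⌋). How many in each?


Test = ⌊2145·20/100⌋ = 429
Train = 2145 - 429 = 1716

Train: 1716, Test: 429


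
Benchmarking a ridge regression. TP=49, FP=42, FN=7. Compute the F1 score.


Precision = 49/91 = 0.5385
Recall = 49/56 = 0.875
F1 = 2·P·R/(P+R) = 2·TP/(2·TP+FP+FN) = 98/(98+42+7) = 98/147 = 0.6667

0.6667


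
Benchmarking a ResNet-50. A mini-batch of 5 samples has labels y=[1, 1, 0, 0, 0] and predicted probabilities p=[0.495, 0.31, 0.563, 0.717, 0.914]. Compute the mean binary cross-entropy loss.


L[0] = -ln(0.495) = 0.7032
L[1] = -ln(0.31) = 1.1712
L[2] = -ln(1-0.563) = -ln(0.437) = 0.8278
L[3] = -ln(1-0.717) = -ln(0.283) = 1.2623
L[4] = -ln(1-0.914) = -ln(0.086) = 2.4534
mean = (0.7032 + 1.1712 + 0.8278 + 1.2623 + 2.4534)/5 = 1.2836

1.2836


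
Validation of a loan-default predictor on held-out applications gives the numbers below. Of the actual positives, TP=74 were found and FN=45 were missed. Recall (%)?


Recall = TP/(TP+FN)
= 74/(74+45)
= 74/119 = 62.18%

62.18%


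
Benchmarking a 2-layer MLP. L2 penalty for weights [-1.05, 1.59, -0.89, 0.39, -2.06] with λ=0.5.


‖w‖₂² = (-1.05)² + (1.59)² + (-0.89)² + (0.39)² + (-2.06)²
     = 1.1025 + 2.5281 + 0.7921 + 0.1521 + 4.2436
     = 8.8184
λ·‖w‖₂² = 0.5·8.8184 = 4.4092

4.4092


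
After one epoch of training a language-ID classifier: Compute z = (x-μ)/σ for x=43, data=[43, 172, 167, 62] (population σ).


μ = 111, σ = 58.9109
z = (43 - 111)/58.9109 = -1.1543

-1.1543


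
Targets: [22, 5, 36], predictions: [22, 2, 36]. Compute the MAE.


Absolute errors: |22-22|=0, |5-2|=3, |36-36|=0
Sum = 3
MAE = 3/3 = 1

1


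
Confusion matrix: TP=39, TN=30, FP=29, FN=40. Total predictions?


Total = TP + TN + FP + FN
= 39 + 30 + 29 + 40
= 138
(Predicted positive: 68, predicted negative: 70)

138


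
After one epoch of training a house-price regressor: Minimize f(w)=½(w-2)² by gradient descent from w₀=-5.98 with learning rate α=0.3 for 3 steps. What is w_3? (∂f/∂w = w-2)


step 1: grad = -5.98-2 = -7.98; w = -5.98 - 0.3·(-7.98) = -3.586
step 2: grad = -3.586-2 = -5.586; w = -3.586 - 0.3·(-5.586) = -1.9102
step 3: grad = -1.9102-2 = -3.9102; w = -1.9102 - 0.3·(-3.9102) = -0.73714

-0.73714


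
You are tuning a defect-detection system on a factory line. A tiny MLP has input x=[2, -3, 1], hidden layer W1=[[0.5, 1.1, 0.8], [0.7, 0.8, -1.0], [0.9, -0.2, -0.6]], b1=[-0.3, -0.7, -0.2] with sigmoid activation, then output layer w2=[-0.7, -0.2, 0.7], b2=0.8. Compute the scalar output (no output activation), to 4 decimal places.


z1[0] = (0.5)·(2) + (1.1)·(-3) + (0.8)·(1) - 0.3 = -1.8
z1[1] = (0.7)·(2) + (0.8)·(-3) + (-1.0)·(1) - 0.7 = -2.7
z1[2] = (0.9)·(2) + (-0.2)·(-3) + (-0.6)·(1) - 0.2 = 1.6
h = sigmoid(z1) = [0.1419, 0.063, 0.832]
output = (-0.7)·(0.1419) + (-0.2)·(0.063) + (0.7)·(0.832) + 0.8 = 1.2705

1.2705


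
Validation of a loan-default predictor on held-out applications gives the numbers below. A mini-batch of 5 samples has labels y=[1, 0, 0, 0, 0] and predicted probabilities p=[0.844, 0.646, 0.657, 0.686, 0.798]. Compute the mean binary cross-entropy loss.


L[0] = -ln(0.844) = 0.1696
L[1] = -ln(1-0.646) = -ln(0.354) = 1.0385
L[2] = -ln(1-0.657) = -ln(0.343) = 1.07
L[3] = -ln(1-0.686) = -ln(0.314) = 1.1584
L[4] = -ln(1-0.798) = -ln(0.202) = 1.5995
mean = (0.1696 + 1.0385 + 1.07 + 1.1584 + 1.5995)/5 = 1.0072

1.0072


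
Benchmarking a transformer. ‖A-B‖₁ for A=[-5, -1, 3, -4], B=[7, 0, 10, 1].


d = |-5-7| + |-1-0| + |3-10| + |-4-1|
  = 12 + 1 + 7 + 5
  = 25

25


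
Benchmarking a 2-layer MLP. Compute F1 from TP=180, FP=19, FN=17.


Precision = 180/199 = 0.9045
Recall = 180/197 = 0.9137
F1 = 2·P·R/(P+R) = 2·TP/(2·TP+FP+FN) = 360/(360+19+17) = 360/396 = 0.9091

0.9091


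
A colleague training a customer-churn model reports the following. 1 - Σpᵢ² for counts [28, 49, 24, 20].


Probabilities: [28/121, 49/121, 24/121, 20/121] ≈ [0.2314, 0.405, 0.1983, 0.1653]
Σpᵢ² = (784 + 2401 + 576 + 400)/121² = 4161/14641
Gini = 1 - Σpᵢ² = 1 - 4161/14641 = 0.7158

0.7158


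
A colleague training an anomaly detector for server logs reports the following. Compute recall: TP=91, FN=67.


Recall = TP/(TP+FN)
= 91/(91+67)
= 91/158 = 57.59%

57.59%


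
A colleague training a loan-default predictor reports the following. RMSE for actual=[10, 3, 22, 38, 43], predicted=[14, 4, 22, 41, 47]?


MSE = 42/5 = 8.4
RMSE = √(42/5) = 2.8983

2.8983


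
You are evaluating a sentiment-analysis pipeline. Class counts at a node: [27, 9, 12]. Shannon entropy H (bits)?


Probabilities: [27/48, 9/48, 12/48] ≈ [0.5625, 0.1875, 0.25]
H = -((27/48)·log₂(27/48) + (9/48)·log₂(9/48) + (12/48)·log₂(12/48))
  = 1.4197 bits

1.4197 bits


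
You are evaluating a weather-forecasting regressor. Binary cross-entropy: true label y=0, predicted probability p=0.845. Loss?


BCE = -[y·ln(p) + (1-y)·ln(1-p)]
= -0 - 1·ln(1-0.845)
= -ln(0.155) = 1.8643

1.8643


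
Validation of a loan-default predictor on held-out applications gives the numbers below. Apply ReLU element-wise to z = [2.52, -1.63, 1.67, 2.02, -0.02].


ReLU(2.52) = max(0, 2.52) = 2.52
ReLU(-1.63) = max(0, -1.63) = 0.0
ReLU(1.67) = max(0, 1.67) = 1.67
ReLU(2.02) = max(0, 2.02) = 2.02
ReLU(-0.02) = max(0, -0.02) = 0.0
result = [2.52, 0.0, 1.67, 2.02, 0.0]

[2.52, 0.0, 1.67, 2.02, 0.0]


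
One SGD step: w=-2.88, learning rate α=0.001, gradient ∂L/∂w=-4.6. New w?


w_new = w - α·∇
= -2.88 - 0.001·-4.6
= -2.88 + 0.0046
= -2.8754

-2.8754


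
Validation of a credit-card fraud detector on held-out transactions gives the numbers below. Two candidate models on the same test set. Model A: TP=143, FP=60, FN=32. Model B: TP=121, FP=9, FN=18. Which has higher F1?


Model A: P=143/203=0.7044, R=143/175=0.8171, F1=2PR/(P+R)=2TP/(2TP+FP+FN)=286/378=0.7566
Model B: P=121/130=0.9308, R=121/139=0.8705, F1=2PR/(P+R)=2TP/(2TP+FP+FN)=242/269=0.8996
0.7566 < 0.8996 → Model B

Model B


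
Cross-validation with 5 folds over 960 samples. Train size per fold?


Fold size = 960/5 = 192
Training per fold = 960 - 192 = 768

768


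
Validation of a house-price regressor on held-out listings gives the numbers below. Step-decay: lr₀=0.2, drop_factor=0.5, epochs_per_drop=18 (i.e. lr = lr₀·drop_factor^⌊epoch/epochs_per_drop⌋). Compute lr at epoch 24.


n_drops = ⌊24/18⌋ = 1
lr = 0.2·0.5^1 = 0.2·0.5 = 0.1

0.1


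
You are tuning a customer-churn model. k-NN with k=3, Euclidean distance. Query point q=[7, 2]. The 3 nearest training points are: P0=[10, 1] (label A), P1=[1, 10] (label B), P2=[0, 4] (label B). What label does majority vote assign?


d(q,P0) = 3.1623  (label A)
d(q,P1) = 10.0  (label B)
d(q,P2) = 7.2801  (label B)
Votes: A=1, B=2
Majority → B

B


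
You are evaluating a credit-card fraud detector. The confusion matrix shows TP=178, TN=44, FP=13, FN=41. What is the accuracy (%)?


Accuracy = (TP+TN)/(TP+TN+FP+FN)
= (178+44)/(276)
= 222/276 = 80.43%

80.43%


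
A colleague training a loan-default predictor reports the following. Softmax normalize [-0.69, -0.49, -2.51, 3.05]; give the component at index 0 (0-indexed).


Exponentials: e^-0.69=0.5016, e^-0.49=0.6126, e^-2.51=0.0813, e^3.05=21.1153
Sum = 22.3108
Softmax = [0.0225, 0.0275, 0.0036, 0.9464]
p[0] = 0.5016/22.3108 = 0.0225

0.0225


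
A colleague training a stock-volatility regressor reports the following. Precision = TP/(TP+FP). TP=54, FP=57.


Precision = TP/(TP+FP)
= 54/(54+57)
= 54/111 = 48.65%

48.65%


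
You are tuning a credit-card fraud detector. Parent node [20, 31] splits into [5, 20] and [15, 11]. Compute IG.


Parent = [20, 31], H_parent = 0.9662
H_left = 0.7219 (n=25), H_right = 0.9829 (n=26)
H_children = (25/51)·0.7219 + (26/51)·0.9829 = 0.855
IG = 0.9662 - 0.855 = 0.1112

0.1112


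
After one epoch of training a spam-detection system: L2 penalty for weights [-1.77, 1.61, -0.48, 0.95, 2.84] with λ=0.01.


‖w‖₂² = (-1.77)² + (1.61)² + (-0.48)² + (0.95)² + (2.84)²
     = 3.1329 + 2.5921 + 0.2304 + 0.9025 + 8.0656
     = 14.9235
λ·‖w‖₂² = 0.01·14.9235 = 0.149235

0.149235


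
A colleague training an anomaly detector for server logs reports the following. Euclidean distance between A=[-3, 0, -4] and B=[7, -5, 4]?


d = √((-3-7)² + (0+ 5)² + (-4-4)²)
  = √(100 + 25 + 64)
  = √189 = 13.7477

13.7477


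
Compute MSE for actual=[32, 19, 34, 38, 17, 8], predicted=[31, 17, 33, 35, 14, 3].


Squared errors: (32-31)²=1, (19-17)²=4, (34-33)²=1, (38-35)²=9, (17-14)²=9, (8-3)²=25
Sum = 49
MSE = 49/6 = 49/6

49/6


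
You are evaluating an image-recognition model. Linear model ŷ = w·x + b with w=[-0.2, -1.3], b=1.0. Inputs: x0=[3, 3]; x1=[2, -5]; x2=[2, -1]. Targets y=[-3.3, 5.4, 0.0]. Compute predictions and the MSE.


ŷ0 = (-0.2)·(3) + (-1.3)·(3) + 1.0 = -3.5
ŷ1 = (-0.2)·(2) + (-1.3)·(-5) + 1.0 = 7.1
ŷ2 = (-0.2)·(2) + (-1.3)·(-1) + 1.0 = 1.9
errors² = [0.04, 2.89, 3.61]
MSE = 6.5400/3 = 2.18

2.18


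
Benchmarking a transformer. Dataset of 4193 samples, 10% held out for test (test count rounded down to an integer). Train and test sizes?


Test = ⌊4193·10/100⌋ = 419
Train = 4193 - 419 = 3774

Train: 3774, Test: 419


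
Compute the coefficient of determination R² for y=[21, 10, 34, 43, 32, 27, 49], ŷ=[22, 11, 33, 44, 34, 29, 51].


ȳ = 30.8571
SS_res = Σ(y-ŷ)² = 16
SS_tot = Σ(y-ȳ)² = 1034.86
R² = 1 - SS_res/SS_tot = 1 - 0.0155 = 0.9845

0.9845


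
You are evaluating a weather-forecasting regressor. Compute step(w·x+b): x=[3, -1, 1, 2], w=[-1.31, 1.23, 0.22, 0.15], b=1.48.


z = (3)·(-1.31) + (-1)·(1.23) + (1)·(0.22) + (2)·(0.15) + 1.48
  = -3.16
step(z) = 0 (z<0)

0


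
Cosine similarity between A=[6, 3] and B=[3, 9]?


A·B = 6·3 + 3·9 = 45
‖A‖ = √45 = 6.7082, ‖B‖ = √90 = 9.4868
cos = 45/(√45·√90) = 45/√4050 = 0.7071

0.7071


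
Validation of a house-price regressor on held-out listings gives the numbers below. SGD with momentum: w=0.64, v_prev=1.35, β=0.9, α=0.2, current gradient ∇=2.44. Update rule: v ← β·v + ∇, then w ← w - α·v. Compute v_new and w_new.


v_new = 0.9·1.35 + 2.44 = 1.215 + 2.44 = 3.655
w_new = 0.64 - 0.2·3.655 = 0.64 - 0.731 = -0.091

v_new=3.655, w_new=-0.091


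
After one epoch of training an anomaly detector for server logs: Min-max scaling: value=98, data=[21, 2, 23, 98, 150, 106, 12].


min=2, max=150
(98-2)/(150-2) = 96/148 = 0.6486

0.6486


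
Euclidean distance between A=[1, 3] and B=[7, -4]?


d = √((1-7)² + (3+ 4)²)
  = √(36 + 49)
  = √85 = 9.2195

9.2195


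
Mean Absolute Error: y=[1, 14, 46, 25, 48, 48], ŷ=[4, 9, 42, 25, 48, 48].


Absolute errors: |1-4|=3, |14-9|=5, |46-42|=4, |25-25|=0, |48-48|=0, |48-48|=0
Sum = 12
MAE = 12/6 = 2

2


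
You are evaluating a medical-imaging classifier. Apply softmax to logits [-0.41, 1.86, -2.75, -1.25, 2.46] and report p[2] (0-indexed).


Exponentials: e^-0.41=0.6637, e^1.86=6.4237, e^-2.75=0.0639, e^-1.25=0.2865, e^2.46=11.7048
Sum = 19.1426
Softmax = [0.0347, 0.3356, 0.0033, 0.015, 0.6115]
p[2] = 0.0639/19.1426 = 0.0033

0.0033


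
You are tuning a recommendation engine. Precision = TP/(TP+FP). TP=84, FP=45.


Precision = TP/(TP+FP)
= 84/(84+45)
= 84/129 = 65.12%

65.12%


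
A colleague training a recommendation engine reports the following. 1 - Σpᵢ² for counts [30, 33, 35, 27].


Probabilities: [30/125, 33/125, 35/125, 27/125] ≈ [0.24, 0.264, 0.28, 0.216]
Σpᵢ² = (900 + 1089 + 1225 + 729)/125² = 3943/15625
Gini = 1 - Σpᵢ² = 1 - 3943/15625 = 0.7476

0.7476


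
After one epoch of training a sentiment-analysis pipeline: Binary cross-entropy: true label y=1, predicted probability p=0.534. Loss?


BCE = -[y·ln(p) + (1-y)·ln(1-p)]
= -1·ln(0.534) - 0
= -ln(0.534) = 0.6274

0.6274


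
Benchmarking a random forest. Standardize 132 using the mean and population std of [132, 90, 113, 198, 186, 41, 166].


μ = 132.2857, σ = 51.8699
z = (132 - 132.2857)/51.8699 = -0.0055

-0.0055


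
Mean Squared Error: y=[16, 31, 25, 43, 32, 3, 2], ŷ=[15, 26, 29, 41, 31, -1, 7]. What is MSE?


Squared errors: (16-15)²=1, (31-26)²=25, (25-29)²=16, (43-41)²=4, (32-31)²=1, (3+ 1)²=16, (2-7)²=25
Sum = 88
MSE = 88/7 = 88/7

88/7


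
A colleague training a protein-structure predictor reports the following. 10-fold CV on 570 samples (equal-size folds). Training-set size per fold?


Fold size = 570/10 = 57
Training per fold = 570 - 57 = 513

513


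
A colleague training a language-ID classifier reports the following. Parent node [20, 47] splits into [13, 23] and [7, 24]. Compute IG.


Parent = [20, 47], H_parent = 0.8795
H_left = 0.9436 (n=36), H_right = 0.7706 (n=31)
H_children = (36/67)·0.9436 + (31/67)·0.7706 = 0.8636
IG = 0.8795 - 0.8636 = 0.0159

0.0159


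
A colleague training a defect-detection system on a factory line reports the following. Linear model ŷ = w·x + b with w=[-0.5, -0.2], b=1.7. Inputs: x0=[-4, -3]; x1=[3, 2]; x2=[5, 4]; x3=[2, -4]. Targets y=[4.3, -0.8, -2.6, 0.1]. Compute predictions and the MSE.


ŷ0 = (-0.5)·(-4) + (-0.2)·(-3) + 1.7 = 4.3
ŷ1 = (-0.5)·(3) + (-0.2)·(2) + 1.7 = -0.2
ŷ2 = (-0.5)·(5) + (-0.2)·(4) + 1.7 = -1.6
ŷ3 = (-0.5)·(2) + (-0.2)·(-4) + 1.7 = 1.5
errors² = [0.0, 0.36, 1.0, 1.96]
MSE = 3.3200/4 = 0.83

0.83


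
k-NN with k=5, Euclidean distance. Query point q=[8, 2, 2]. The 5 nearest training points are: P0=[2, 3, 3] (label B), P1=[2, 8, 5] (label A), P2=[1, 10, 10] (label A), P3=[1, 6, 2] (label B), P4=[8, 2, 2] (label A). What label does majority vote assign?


d(q,P0) = 6.1644  (label B)
d(q,P1) = 9.0  (label A)
d(q,P2) = 13.3041  (label A)
d(q,P3) = 8.0623  (label B)
d(q,P4) = 0.0  (label A)
Votes: A=3, B=2
Majority → A

A


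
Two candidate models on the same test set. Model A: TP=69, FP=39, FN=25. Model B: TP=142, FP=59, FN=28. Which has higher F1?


Model A: P=69/108=0.6389, R=69/94=0.734, F1=2PR/(P+R)=2TP/(2TP+FP+FN)=138/202=0.6832
Model B: P=142/201=0.7065, R=142/170=0.8353, F1=2PR/(P+R)=2TP/(2TP+FP+FN)=284/371=0.7655
0.6832 < 0.7655 → Model B

Model B


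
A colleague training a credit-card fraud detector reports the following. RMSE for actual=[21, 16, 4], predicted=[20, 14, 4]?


MSE = 5/3 = 1.6667
RMSE = √(5/3) = 1.291

1.291


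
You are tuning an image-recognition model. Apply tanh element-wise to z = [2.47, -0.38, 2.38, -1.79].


tanh(2.47) = 0.9858
tanh(-0.38) = -0.3627
tanh(2.38) = 0.983
tanh(-1.79) = -0.9458
result = [0.9858, -0.3627, 0.983, -0.9458]

[0.9858, -0.3627, 0.983, -0.9458]


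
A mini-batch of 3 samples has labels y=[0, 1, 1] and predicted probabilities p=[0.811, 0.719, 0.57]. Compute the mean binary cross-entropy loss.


L[0] = -ln(1-0.811) = -ln(0.189) = 1.666
L[1] = -ln(0.719) = 0.3299
L[2] = -ln(0.57) = 0.5621
mean = (1.666 + 0.3299 + 0.5621)/3 = 0.8527

0.8527


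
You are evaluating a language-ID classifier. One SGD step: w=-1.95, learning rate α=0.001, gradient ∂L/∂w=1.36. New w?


w_new = w - α·∇
= -1.95 - 0.001·1.36
= -1.95 - 0.00136
= -1.95136

-1.95136


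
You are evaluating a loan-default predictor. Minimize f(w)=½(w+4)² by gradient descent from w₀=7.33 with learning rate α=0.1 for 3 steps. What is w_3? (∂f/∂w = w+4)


step 1: grad = 7.33+4 = 11.33; w = 7.33 - 0.1·(11.33) = 6.197
step 2: grad = 6.197+4 = 10.197; w = 6.197 - 0.1·(10.197) = 5.1773
step 3: grad = 5.1773+4 = 9.1773; w = 5.1773 - 0.1·(9.1773) = 4.25957

4.25957


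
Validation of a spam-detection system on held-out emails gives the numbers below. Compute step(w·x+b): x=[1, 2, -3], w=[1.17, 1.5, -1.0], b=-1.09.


z = (1)·(1.17) + (2)·(1.5) + (-3)·(-1.0) - 1.09
  = 6.08
step(z) = 1 (z≥0)

1


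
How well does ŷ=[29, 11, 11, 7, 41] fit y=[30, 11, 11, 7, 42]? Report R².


ȳ = 20.2
SS_res = Σ(y-ŷ)² = 2
SS_tot = Σ(y-ȳ)² = 914.8
R² = 1 - SS_res/SS_tot = 1 - 0.0022 = 0.9978

0.9978


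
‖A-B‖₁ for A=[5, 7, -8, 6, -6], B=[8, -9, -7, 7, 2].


d = |5-8| + |7+ 9| + |-8+ 7| + |6-7| + |-6-2|
  = 3 + 16 + 1 + 1 + 8
  = 29

29


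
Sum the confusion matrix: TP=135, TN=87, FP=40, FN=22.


Total = TP + TN + FP + FN
= 135 + 87 + 40 + 22
= 284
(Predicted positive: 175, predicted negative: 109)

284


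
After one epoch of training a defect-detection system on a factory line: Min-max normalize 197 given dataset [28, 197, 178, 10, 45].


min=10, max=197
(197-10)/(197-10) = 187/187 = 1.0

1.0


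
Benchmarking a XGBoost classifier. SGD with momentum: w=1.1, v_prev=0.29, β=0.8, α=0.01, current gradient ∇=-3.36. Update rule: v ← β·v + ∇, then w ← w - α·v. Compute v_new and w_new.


v_new = 0.8·0.29 - 3.36 = 0.232 - 3.36 = -3.128
w_new = 1.1 - 0.01·-3.128 = 1.1 + 0.03128 = 1.13128

v_new=-3.128, w_new=1.13128


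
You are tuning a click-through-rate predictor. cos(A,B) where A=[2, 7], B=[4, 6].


A·B = 2·4 + 7·6 = 50
‖A‖ = √53 = 7.2801, ‖B‖ = √52 = 7.2111
cos = 50/(√53·√52) = 50/√2756 = 0.9524

0.9524


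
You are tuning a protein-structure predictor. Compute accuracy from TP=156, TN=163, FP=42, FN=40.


Accuracy = (TP+TN)/(TP+TN+FP+FN)
= (156+163)/(401)
= 319/401 = 79.55%

79.55%


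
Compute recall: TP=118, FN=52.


Recall = TP/(TP+FN)
= 118/(118+52)
= 118/170 = 69.41%

69.41%


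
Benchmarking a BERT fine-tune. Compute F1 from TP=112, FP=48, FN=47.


Precision = 112/160 = 0.7
Recall = 112/159 = 0.7044
F1 = 2·P·R/(P+R) = 2·TP/(2·TP+FP+FN) = 224/(224+48+47) = 224/319 = 0.7022

0.7022


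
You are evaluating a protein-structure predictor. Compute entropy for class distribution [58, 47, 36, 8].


Probabilities: [58/149, 47/149, 36/149, 8/149] ≈ [0.3893, 0.3154, 0.2416, 0.0537]
H = -((58/149)·log₂(58/149) + (47/149)·log₂(47/149) + (36/149)·log₂(36/149) + (8/149)·log₂(8/149))
  = 1.7766 bits

1.7766 bits


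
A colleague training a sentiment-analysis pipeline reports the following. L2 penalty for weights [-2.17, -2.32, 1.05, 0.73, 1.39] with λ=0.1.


‖w‖₂² = (-2.17)² + (-2.32)² + (1.05)² + (0.73)² + (1.39)²
     = 4.7089 + 5.3824 + 1.1025 + 0.5329 + 1.9321
     = 13.6588
λ·‖w‖₂² = 0.1·13.6588 = 1.36588

1.36588


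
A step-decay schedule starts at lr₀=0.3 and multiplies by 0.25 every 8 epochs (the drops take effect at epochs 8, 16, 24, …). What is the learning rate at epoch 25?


n_drops = ⌊25/8⌋ = 3
lr = 0.3·0.25^3 = 0.3·0.015625 = 0.0046875

0.0046875


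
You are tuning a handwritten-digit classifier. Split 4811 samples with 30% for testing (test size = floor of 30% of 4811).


Test = ⌊4811·30/100⌋ = 1443
Train = 4811 - 1443 = 3368

Train: 3368, Test: 1443


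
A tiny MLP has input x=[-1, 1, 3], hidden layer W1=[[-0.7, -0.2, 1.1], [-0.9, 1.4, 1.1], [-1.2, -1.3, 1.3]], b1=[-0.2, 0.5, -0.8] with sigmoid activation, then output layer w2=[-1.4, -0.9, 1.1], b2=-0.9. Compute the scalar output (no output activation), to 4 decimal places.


z1[0] = (-0.7)·(-1) + (-0.2)·(1) + (1.1)·(3) - 0.2 = 3.6
z1[1] = (-0.9)·(-1) + (1.4)·(1) + (1.1)·(3) + 0.5 = 6.1
z1[2] = (-1.2)·(-1) + (-1.3)·(1) + (1.3)·(3) - 0.8 = 3.0
h = sigmoid(z1) = [0.9734, 0.9978, 0.9526]
output = (-1.4)·(0.9734) + (-0.9)·(0.9978) + (1.1)·(0.9526) - 0.9 = -2.1129

-2.1129


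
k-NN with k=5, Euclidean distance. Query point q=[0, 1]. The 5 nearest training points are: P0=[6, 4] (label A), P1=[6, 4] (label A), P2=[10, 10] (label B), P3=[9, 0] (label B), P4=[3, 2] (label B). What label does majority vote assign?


d(q,P0) = 6.7082  (label A)
d(q,P1) = 6.7082  (label A)
d(q,P2) = 13.4536  (label B)
d(q,P3) = 9.0554  (label B)
d(q,P4) = 3.1623  (label B)
Votes: A=2, B=3
Majority → B

B


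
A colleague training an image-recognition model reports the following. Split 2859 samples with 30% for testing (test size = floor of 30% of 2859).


Test = ⌊2859·30/100⌋ = 857
Train = 2859 - 857 = 2002

Train: 2002, Test: 857


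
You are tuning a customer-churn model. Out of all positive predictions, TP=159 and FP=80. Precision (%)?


Precision = TP/(TP+FP)
= 159/(159+80)
= 159/239 = 66.53%

66.53%


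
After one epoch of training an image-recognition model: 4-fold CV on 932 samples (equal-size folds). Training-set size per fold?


Fold size = 932/4 = 233
Training per fold = 932 - 233 = 699

699


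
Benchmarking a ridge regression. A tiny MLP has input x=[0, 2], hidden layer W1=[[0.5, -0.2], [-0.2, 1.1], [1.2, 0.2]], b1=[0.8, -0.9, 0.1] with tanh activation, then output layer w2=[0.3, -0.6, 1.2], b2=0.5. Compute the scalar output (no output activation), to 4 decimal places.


z1[0] = (0.5)·(0) + (-0.2)·(2) + 0.8 = 0.4
z1[1] = (-0.2)·(0) + (1.1)·(2) - 0.9 = 1.3
z1[2] = (1.2)·(0) + (0.2)·(2) + 0.1 = 0.5
h = tanh(z1) = [0.3799, 0.8617, 0.4621]
output = (0.3)·(0.3799) + (-0.6)·(0.8617) + (1.2)·(0.4621) + 0.5 = 0.6515

0.6515


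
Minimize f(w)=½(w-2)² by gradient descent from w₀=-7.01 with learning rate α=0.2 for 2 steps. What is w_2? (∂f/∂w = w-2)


step 1: grad = -7.01-2 = -9.01; w = -7.01 - 0.2·(-9.01) = -5.208
step 2: grad = -5.208-2 = -7.208; w = -5.208 - 0.2·(-7.208) = -3.7664

-3.7664


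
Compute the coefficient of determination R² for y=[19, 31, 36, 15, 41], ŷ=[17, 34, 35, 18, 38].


ȳ = 28.4
SS_res = Σ(y-ŷ)² = 32
SS_tot = Σ(y-ȳ)² = 491.2
R² = 1 - SS_res/SS_tot = 1 - 0.0651 = 0.9349

0.9349


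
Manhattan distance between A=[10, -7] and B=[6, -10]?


d = |10-6| + |-7+ 10|
  = 4 + 3
  = 7

7


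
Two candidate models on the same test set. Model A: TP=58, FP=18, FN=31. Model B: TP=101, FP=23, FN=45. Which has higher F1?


Model A: P=58/76=0.7632, R=58/89=0.6517, F1=2PR/(P+R)=2TP/(2TP+FP+FN)=116/165=0.703
Model B: P=101/124=0.8145, R=101/146=0.6918, F1=2PR/(P+R)=2TP/(2TP+FP+FN)=202/270=0.7481
0.703 < 0.7481 → Model B

Model B


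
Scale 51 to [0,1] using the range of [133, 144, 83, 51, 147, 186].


min=51, max=186
(51-51)/(186-51) = 0/135 = 0.0

0.0


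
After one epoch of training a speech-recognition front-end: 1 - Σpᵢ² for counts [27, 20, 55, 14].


Probabilities: [27/116, 20/116, 55/116, 14/116] ≈ [0.2328, 0.1724, 0.4741, 0.1207]
Σpᵢ² = (729 + 400 + 3025 + 196)/116² = 4350/13456
Gini = 1 - Σpᵢ² = 1 - 4350/13456 = 0.6767

0.6767


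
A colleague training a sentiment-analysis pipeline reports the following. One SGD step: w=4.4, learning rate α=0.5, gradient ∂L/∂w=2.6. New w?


w_new = w - α·∇
= 4.4 - 0.5·2.6
= 4.4 - 1.3
= 3.1

3.1


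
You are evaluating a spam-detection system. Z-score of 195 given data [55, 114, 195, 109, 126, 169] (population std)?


μ = 128, σ = 44.833
z = (195 - 128)/44.833 = 1.4944

1.4944


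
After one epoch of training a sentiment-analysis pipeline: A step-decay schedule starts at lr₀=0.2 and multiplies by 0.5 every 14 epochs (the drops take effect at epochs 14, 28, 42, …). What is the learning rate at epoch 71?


n_drops = ⌊71/14⌋ = 5
lr = 0.2·0.5^5 = 0.2·0.03125 = 0.00625

0.00625


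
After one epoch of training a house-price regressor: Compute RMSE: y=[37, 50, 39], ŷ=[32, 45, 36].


MSE = 59/3 = 19.6667
RMSE = √(59/3) = 4.4347

4.4347


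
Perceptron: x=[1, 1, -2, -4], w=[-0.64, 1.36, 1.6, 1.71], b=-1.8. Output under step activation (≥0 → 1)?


z = (1)·(-0.64) + (1)·(1.36) + (-2)·(1.6) + (-4)·(1.71) - 1.8
  = -11.12
step(z) = 0 (z<0)

0


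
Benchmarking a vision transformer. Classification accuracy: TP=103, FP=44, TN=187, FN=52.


Accuracy = (TP+TN)/(TP+TN+FP+FN)
= (103+187)/(386)
= 290/386 = 75.13%

75.13%


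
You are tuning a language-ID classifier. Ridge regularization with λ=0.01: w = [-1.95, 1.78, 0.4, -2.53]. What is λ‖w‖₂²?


‖w‖₂² = (-1.95)² + (1.78)² + (0.4)² + (-2.53)²
     = 3.8025 + 3.1684 + 0.16 + 6.4009
     = 13.5318
λ·‖w‖₂² = 0.01·13.5318 = 0.135318

0.135318


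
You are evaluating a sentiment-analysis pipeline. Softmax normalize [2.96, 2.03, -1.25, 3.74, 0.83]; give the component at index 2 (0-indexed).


Exponentials: e^2.96=19.298, e^2.03=7.6141, e^-1.25=0.2865, e^3.74=42.098, e^0.83=2.2933
Sum = 71.5899
Softmax = [0.2696, 0.1064, 0.004, 0.588, 0.032]
p[2] = 0.2865/71.5899 = 0.004

0.004


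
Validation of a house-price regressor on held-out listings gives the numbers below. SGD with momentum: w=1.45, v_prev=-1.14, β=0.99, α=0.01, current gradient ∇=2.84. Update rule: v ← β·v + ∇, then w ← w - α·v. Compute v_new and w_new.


v_new = 0.99·-1.14 + 2.84 = -1.1286 + 2.84 = 1.7114
w_new = 1.45 - 0.01·1.7114 = 1.45 - 0.017114 = 1.432886

v_new=1.7114, w_new=1.432886


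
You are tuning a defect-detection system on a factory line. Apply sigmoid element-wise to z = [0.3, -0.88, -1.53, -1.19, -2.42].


σ(0.3) = 1/(1+e^-0.3) = 0.5744
σ(-0.88) = 1/(1+e^0.88) = 0.2932
σ(-1.53) = 1/(1+e^1.53) = 0.178
σ(-1.19) = 1/(1+e^1.19) = 0.2333
σ(-2.42) = 1/(1+e^2.42) = 0.0817
result = [0.5744, 0.2932, 0.178, 0.2333, 0.0817]

[0.5744, 0.2932, 0.178, 0.2333, 0.0817]


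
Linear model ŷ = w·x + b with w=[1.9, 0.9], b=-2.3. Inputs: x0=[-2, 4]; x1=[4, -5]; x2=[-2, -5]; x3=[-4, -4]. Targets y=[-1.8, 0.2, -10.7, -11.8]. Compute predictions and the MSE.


ŷ0 = (1.9)·(-2) + (0.9)·(4) - 2.3 = -2.5
ŷ1 = (1.9)·(4) + (0.9)·(-5) - 2.3 = 0.8
ŷ2 = (1.9)·(-2) + (0.9)·(-5) - 2.3 = -10.6
ŷ3 = (1.9)·(-4) + (0.9)·(-4) - 2.3 = -13.5
errors² = [0.49, 0.36, 0.01, 2.89]
MSE = 3.7500/4 = 0.9375

0.9375


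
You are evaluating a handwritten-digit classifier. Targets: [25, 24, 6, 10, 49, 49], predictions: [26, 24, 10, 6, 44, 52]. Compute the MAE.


Absolute errors: |25-26|=1, |24-24|=0, |6-10|=4, |10-6|=4, |49-44|=5, |49-52|=3
Sum = 17
MAE = 17/6 = 17/6

17/6


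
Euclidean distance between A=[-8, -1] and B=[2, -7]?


d = √((-8-2)² + (-1+ 7)²)
  = √(100 + 36)
  = √136 = 11.6619

11.6619


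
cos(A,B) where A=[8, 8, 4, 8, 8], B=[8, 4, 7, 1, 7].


A·B = 8·8 + 8·4 + 4·7 + 8·1 + 8·7 = 188
‖A‖ = √272 = 16.4924, ‖B‖ = √179 = 13.3791
cos = 188/(√272·√179) = 188/√48688 = 0.852

0.852


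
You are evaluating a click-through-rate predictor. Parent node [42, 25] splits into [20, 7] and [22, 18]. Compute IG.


Parent = [42, 25], H_parent = 0.953
H_left = 0.8256 (n=27), H_right = 0.9928 (n=40)
H_children = (27/67)·0.8256 + (40/67)·0.9928 = 0.9254
IG = 0.953 - 0.9254 = 0.0276

0.0276


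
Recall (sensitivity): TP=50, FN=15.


Recall = TP/(TP+FN)
= 50/(50+15)
= 50/65 = 76.92%

76.92%


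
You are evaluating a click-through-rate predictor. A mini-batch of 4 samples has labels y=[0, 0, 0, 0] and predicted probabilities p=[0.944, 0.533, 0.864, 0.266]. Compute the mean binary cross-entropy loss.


L[0] = -ln(1-0.944) = -ln(0.056) = 2.8824
L[1] = -ln(1-0.533) = -ln(0.467) = 0.7614
L[2] = -ln(1-0.864) = -ln(0.136) = 1.9951
L[3] = -ln(1-0.266) = -ln(0.734) = 0.3092
mean = (2.8824 + 0.7614 + 1.9951 + 0.3092)/4 = 1.487

1.487


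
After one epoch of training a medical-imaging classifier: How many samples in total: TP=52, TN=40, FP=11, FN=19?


Total = TP + TN + FP + FN
= 52 + 40 + 11 + 19
= 122
(Predicted positive: 63, predicted negative: 59)

122


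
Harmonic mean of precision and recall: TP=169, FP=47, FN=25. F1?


Precision = 169/216 = 0.7824
Recall = 169/194 = 0.8711
F1 = 2·P·R/(P+R) = 2·TP/(2·TP+FP+FN) = 338/(338+47+25) = 338/410 = 0.8244

0.8244
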